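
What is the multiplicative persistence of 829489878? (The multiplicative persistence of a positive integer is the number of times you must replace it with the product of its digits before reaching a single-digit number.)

829489878 → 18579456 → 302400 → 0 (3 steps)

3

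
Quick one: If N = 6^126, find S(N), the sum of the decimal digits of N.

6^126 = 111444219848545291112918149658401217019177846881717006276548100629318214534968256903948922840416256
Sum of its 99 digits: 423.

423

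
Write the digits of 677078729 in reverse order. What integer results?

Reversing 677078729 gives 927870776.

927870776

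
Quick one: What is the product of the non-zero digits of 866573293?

1632960

8×6×6×5×7×3×2×9×3 = 1632960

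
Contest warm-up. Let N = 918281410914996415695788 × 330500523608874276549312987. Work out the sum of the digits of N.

918281410914996415695788 × 330500523608874276549312987 = 303492487127702153670134187782783038949634989598756
Sum of its 51 digits: 252.

252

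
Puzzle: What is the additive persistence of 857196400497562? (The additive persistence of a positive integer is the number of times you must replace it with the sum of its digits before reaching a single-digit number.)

857196400497562 → 73 → 10 → 1 (3 steps)

3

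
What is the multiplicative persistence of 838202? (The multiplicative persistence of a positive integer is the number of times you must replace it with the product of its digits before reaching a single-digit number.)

1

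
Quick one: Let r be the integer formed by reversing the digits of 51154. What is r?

45115

Reversing 51154 gives 45115.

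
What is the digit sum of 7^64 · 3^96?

7^64 · 3^96 = 7760952296353409436603368311147497355660435612358146471969454935472583059174614840461810170512142721
Sum of its 100 digits: 423.

423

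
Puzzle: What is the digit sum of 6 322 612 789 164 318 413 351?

6+3+2+2+6+1+2+7+8+9+1+6+4+3+1+8+4+1+3+3+5+1 = 86

86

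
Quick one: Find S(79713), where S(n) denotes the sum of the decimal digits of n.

7+9+7+1+3 = 27

27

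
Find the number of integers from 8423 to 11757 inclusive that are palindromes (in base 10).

The integers in [8423, 11757] that are palindromes (in base 10): 8448, 8558, 8668, 8778, 8888, 8998, …, 11611, 11711.
34 qualify.

34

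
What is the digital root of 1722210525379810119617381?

1+7+2+2+2+1+0+5+2+5+3+7+9+8+1+0+1+1+9+6+1+7+3+8+1 = 92
9+2 = 11
1+1 = 2
(Equivalently, 1722210525379810119617381 mod 9 = 2.)

2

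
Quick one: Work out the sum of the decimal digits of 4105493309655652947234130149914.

4+1+0+5+4+9+3+3+0+9+6+5+5+6+5+2+9+4+7+2+3+4+1+3+0+1+4+9+9+1+4 = 128

128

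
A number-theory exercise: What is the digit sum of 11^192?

829

11^192 = 88592213009575201230959050581819203496673983850936311247456617209331422390098646799274067240224511892912343600256063311645277101292135934503249769447807774230858090529333267215281318750801671448715521
Sum of its 200 digits: 829.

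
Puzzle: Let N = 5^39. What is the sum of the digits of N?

134

5^39 = 1818989403545856475830078125
Sum of its 28 digits: 134.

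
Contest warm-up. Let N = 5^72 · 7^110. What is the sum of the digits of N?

643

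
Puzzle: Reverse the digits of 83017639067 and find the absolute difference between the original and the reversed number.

6923968029

Reverse of 83017639067 is 76093671038.
|83017639067 − 76093671038| = 6923968029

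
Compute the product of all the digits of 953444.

8640

9×5×3×4×4×4 = 8640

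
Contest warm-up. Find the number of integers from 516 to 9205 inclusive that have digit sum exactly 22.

477

The integers in [516, 9205] that have digit sum exactly 22: 589, 598, 679, 688, 697, 769, …, 9184, 9193.
477 qualify.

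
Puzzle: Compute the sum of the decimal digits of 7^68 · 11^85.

7^68 · 11^85 = 96615089254259222216390821592612970907401637511603407802833532419329506334452965398355090585236220621051126731017634666508372884209103789994358651
Sum of its 146 digits: 611.

611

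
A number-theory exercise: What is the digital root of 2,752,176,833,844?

6

2+7+5+2+1+7+6+8+3+3+8+4+4 = 60
6+0 = 6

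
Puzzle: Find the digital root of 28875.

2+8+8+7+5 = 30
3+0 = 3

3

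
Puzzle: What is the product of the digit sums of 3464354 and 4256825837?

1450

S(3464354) = 3+4+6+4+3+5+4 = 29.
S(4256825837) = 4+2+5+6+8+2+5+8+3+7 = 50.
29 · 50 = 1450.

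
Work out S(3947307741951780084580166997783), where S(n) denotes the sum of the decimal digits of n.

156

3+9+4+7+3+0+7+7+4+1+9+5+1+7+8+0+0+8+4+5+8+0+1+6+6+9+9+7+7+8+3 = 156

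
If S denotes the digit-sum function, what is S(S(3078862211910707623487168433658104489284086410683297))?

5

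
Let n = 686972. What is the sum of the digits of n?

6+8+6+9+7+2 = 38

38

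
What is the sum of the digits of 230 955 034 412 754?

2+3+0+9+5+5+0+3+4+4+1+2+7+5+4 = 54

54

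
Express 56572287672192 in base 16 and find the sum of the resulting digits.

56572287672192 in base 16 is 3373C31C5F80.
Digit sum: 3+3+7+3+12+3+1+12+5+15+8+0 = 72.

72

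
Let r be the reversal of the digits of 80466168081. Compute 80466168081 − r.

62380001673

Reverse of 80466168081 is 18086166408.
80466168081 − 18086166408 = 62380001673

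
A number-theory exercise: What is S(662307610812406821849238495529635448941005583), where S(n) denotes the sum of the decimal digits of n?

6+6+2+3+0+7+6+1+0+8+1+2+4+0+6+8+2+1+8+4+9+2+3+8+4+9+5+5+2+9+6+3+5+4+4+8+9+4+1+0+0+5+5+8+3 = 196

196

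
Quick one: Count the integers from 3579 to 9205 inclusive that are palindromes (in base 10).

56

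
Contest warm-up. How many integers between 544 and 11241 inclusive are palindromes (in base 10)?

The integers in [544, 11241] that are palindromes (in base 10): 545, 555, 565, 575, 585, 595, …, 11111, 11211.
149 qualify.

149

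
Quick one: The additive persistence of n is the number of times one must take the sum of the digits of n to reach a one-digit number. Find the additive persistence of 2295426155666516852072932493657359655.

3

2295426155666516852072932493657359655 → 176 → 14 → 5 (3 steps)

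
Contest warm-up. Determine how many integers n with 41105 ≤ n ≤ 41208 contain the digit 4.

The integers in [41105, 41208] that contain the digit 4: 41105, 41106, 41107, 41108, 41109, 41110, …, 41207, 41208.
104 qualify.

104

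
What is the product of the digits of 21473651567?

1058400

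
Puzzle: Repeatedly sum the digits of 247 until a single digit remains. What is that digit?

2+4+7 = 13
1+3 = 4

4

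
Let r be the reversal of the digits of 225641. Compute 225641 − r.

79119

Reverse of 225641 is 146522.
225641 − 146522 = 79119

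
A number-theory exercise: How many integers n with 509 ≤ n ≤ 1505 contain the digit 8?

The integers in [509, 1505] that contain the digit 8: 518, 528, 538, 548, 558, 568, …, 1489, 1498.
270 qualify.

270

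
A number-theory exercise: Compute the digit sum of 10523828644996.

67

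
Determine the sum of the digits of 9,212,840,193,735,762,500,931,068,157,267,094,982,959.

9+2+1+2+8+4+0+1+9+3+7+3+5+7+6+2+5+0+0+9+3+1+0+6+8+1+5+7+2+6+7+0+9+4+9+8+2+9+5+9 = 184

184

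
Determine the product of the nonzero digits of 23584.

960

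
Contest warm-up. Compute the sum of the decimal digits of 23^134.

862

23^134 = 296162471984580759935155211465554463846492341524045605175330631799712916978623347832294009473125305655867158407912452735445707434394375431549739776727249993247992094989362394785250609
Sum of its 183 digits: 862.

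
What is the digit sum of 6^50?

6^50 = 808281277464764060643139600456536293376
Sum of its 39 digits: 171.

171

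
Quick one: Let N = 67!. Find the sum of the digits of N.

369

67! = 36471110918188685288249859096605464427167635314049524593701628500267962436943872000000000000000
Sum of its 95 digits: 369.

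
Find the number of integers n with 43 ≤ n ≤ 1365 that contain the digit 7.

330

The integers in [43, 1365] that contain the digit 7: 47, 57, 67, 70, 71, 72, …, 1347, 1357.
330 qualify.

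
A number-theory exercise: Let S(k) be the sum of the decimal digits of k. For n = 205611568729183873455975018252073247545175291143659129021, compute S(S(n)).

First digit sum: 240.
2+4+0 = 6.

6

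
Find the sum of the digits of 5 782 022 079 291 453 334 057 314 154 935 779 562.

159

5+7+8+2+0+2+2+0+7+9+2+9+1+4+5+3+3+3+4+0+5+7+3+1+4+1+5+4+9+3+5+7+7+9+5+6+2 = 159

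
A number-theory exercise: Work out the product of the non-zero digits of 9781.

9×7×8×1 = 504

504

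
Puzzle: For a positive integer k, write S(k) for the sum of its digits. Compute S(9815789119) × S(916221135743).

S(9815789119) = 9+8+1+5+7+8+9+1+1+9 = 58.
S(916221135743) = 9+1+6+2+2+1+1+3+5+7+4+3 = 44.
58 · 44 = 2552.

2552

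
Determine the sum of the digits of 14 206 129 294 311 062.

53

1+4+2+0+6+1+2+9+2+9+4+3+1+1+0+6+2 = 53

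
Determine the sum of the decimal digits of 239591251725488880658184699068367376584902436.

2+3+9+5+9+1+2+5+1+7+2+5+4+8+8+8+8+0+6+5+8+1+8+4+6+9+9+0+6+8+3+6+7+3+7+6+5+8+4+9+0+2+4+3+6 = 230

230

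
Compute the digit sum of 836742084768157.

8+3+6+7+4+2+0+8+4+7+6+8+1+5+7 = 76

76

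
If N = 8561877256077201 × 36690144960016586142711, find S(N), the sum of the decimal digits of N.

144

8561877256077201 × 36690144960016586142711 = 314136517655341554159100321547819431911
Sum of its 39 digits: 144.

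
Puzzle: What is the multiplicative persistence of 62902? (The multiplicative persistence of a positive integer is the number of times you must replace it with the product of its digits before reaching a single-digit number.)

62902 → 0 (1 step)

1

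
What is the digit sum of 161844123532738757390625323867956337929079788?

1+6+1+8+4+4+1+2+3+5+3+2+7+3+8+7+5+7+3+9+0+6+2+5+3+2+3+8+6+7+9+5+6+3+3+7+9+2+9+0+7+9+7+8+8 = 223

223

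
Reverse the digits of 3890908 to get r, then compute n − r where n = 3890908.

Reverse of 3890908 is 8090983.
3890908 − 8090983 = -4200075

-4200075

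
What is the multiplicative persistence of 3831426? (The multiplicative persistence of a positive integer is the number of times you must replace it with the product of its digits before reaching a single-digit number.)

3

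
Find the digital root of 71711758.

1

7+1+7+1+1+7+5+8 = 37
3+7 = 10
1+0 = 1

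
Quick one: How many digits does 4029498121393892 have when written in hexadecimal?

13

4029498121393892 in base 16 is E50CEA42616E4, which has 13 digits.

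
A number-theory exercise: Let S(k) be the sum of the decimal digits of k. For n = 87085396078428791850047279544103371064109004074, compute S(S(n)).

17

First digit sum: 197.
1+9+7 = 17.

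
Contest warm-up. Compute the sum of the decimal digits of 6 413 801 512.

6+4+1+3+8+0+1+5+1+2 = 31

31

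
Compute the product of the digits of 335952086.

3×3×5×9×5×2×0×8×6 = 0

0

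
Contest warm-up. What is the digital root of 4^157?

4

The digital root of n equals n mod 9 (or 9 when 9 | n), so we need 4^157 mod 9.
4^157 ≡ 4 (mod 9), so the digital root is 4.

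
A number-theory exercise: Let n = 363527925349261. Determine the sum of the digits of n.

3+6+3+5+2+7+9+2+5+3+4+9+2+6+1 = 67

67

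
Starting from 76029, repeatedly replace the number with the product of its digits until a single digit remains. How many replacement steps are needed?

76029 → 0 (1 step)

1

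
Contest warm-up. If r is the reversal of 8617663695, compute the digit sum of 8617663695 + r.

42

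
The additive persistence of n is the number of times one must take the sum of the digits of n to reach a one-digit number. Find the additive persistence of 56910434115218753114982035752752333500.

2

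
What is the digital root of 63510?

6+3+5+1+0 = 15
1+5 = 6
(Equivalently, 63510 mod 9 = 6.)

6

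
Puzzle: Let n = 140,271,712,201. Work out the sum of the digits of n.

28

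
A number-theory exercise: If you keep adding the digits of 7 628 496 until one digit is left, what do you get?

6

7+6+2+8+4+9+6 = 42
4+2 = 6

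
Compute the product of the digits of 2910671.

2×9×1×0×6×7×1 = 0

0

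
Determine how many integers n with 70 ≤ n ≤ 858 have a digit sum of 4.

10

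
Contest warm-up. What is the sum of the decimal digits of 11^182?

11^182 = 3415613322155337963230309019137886745993127517561754520913185138990948131801323816377387885451322873723593233174448247975661733714166602369191394857244862289589585090870729013103736973858921
Sum of its 190 digits: 859.

859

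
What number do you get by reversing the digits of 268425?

524862

Reversing 268425 gives 524862.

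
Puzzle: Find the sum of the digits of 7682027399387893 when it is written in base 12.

7682027399387893 in base 12 is 5B9710460A37131.
Digit sum: 5+11+9+7+1+0+4+6+0+10+3+7+1+3+1 = 68.

68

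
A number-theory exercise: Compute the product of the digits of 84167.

1344

8×4×1×6×7 = 1344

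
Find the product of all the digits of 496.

216

4×9×6 = 216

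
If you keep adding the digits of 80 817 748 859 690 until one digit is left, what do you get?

8+0+8+1+7+7+4+8+8+5+9+6+9+0 = 80
8+0 = 8
(Equivalently, 80 817 748 859 690 mod 9 = 8.)

8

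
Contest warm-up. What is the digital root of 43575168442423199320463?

5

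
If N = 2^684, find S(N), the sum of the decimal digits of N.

946

2^684 = 80263304161809898486953580976564463280492245526476651908848280381297792881730359224146523075524726123458602430056430323990164676669064390001339947061948865508349970567755807467524166227482951618519489314816
Sum of its 206 digits: 946.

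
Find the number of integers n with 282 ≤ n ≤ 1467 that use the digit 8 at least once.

305

The integers in [282, 1467] that use the digit 8 at least once: 282, 283, 284, 285, 286, 287, …, 1448, 1458.
305 qualify.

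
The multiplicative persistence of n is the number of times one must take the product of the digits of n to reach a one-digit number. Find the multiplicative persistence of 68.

3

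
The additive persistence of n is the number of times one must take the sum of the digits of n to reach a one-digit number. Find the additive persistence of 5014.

5014 → 10 → 1 (2 steps)

2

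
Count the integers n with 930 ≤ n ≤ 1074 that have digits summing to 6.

6

The integers in [930, 1074] that have digits summing to 6: 1005, 1014, 1023, 1032, 1041, 1050.
6 qualify.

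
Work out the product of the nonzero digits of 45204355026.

4×5×2×4×3×5×5×2×6 = 144000

144000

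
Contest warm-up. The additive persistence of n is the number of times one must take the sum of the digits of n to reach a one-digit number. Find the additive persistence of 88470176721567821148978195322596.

88470176721567821148978195322596 → 159 → 15 → 6 (3 steps)

3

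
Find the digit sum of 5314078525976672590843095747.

138

5+3+1+4+0+7+8+5+2+5+9+7+6+6+7+2+5+9+0+8+4+3+0+9+5+7+4+7 = 138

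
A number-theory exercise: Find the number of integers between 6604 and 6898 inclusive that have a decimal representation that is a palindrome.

The integers in [6604, 6898] that have a decimal representation that is a palindrome: 6666, 6776, 6886.
3 qualify.

3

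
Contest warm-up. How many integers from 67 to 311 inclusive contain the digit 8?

The integers in [67, 311] that contain the digit 8: 68, 78, 80, 81, 82, 83, …, 298, 308.
52 qualify.

52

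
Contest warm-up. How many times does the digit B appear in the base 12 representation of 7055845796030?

7055845796030 in base 12 is 95B578592B12.
The digit B appears 2 times.

2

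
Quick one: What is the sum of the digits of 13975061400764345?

1+3+9+7+5+0+6+1+4+0+0+7+6+4+3+4+5 = 65

65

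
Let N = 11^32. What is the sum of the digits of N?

11^32 = 2111377674535255285545615254209921
Sum of its 34 digits: 139.

139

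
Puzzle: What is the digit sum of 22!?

72

22! = 1124000727777607680000
Sum of its 22 digits: 72.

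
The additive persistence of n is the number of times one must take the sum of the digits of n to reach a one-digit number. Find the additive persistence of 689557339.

689557339 → 55 → 10 → 1 (3 steps)

3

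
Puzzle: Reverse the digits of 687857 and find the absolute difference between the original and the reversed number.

70929

Reverse of 687857 is 758786.
|687857 − 758786| = 70929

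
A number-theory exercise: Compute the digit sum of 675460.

28

6+7+5+4+6+0 = 28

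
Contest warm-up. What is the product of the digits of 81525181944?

460800

8×1×5×2×5×1×8×1×9×4×4 = 460800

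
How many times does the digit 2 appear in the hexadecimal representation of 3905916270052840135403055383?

4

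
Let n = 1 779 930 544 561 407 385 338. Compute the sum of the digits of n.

102

1+7+7+9+9+3+0+5+4+4+5+6+1+4+0+7+3+8+5+3+3+8 = 102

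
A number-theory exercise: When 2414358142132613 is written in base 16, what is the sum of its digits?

2414358142132613 in base 16 is 893D88F6C2185.
Digit sum: 8+9+3+13+8+8+15+6+12+2+1+8+5 = 98.

98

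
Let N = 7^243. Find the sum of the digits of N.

7^243 = 22846712859873746480447821666592346426694132333435558998983412854961114186622574870902442510049863025667206258127311451949520409822391138243055993672121915936570990365106665813437806284123385754752042992343
Sum of its 206 digits: 910.

910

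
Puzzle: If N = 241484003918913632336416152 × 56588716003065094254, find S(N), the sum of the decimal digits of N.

241484003918913632336416152 × 56588716003065094254 = 13665269717050461801658645739737449742447990608
Sum of its 47 digits: 225.

225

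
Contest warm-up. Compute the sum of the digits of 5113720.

19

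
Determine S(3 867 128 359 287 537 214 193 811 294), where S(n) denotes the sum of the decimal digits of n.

3+8+6+7+1+2+8+3+5+9+2+8+7+5+3+7+2+1+4+1+9+3+8+1+1+2+9+4 = 129

129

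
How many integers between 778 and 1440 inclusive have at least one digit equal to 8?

211

The integers in [778, 1440] that have at least one digit equal to 8: 778, 780, 781, 782, 783, 784, …, 1428, 1438.
211 qualify.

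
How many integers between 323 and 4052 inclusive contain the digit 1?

The integers in [323, 4052] that contain the digit 1: 331, 341, 351, 361, 371, 381, …, 4041, 4051.
1678 qualify.

1678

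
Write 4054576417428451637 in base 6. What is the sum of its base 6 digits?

67

4054576417428451637 in base 6 is 504454552152011202253045.
Digit sum: 5+0+4+4+5+4+5+5+2+1+5+2+0+1+1+2+0+2+2+5+3+0+4+5 = 67.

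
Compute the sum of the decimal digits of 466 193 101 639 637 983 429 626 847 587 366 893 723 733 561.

4+6+6+1+9+3+1+0+1+6+3+9+6+3+7+9+8+3+4+2+9+6+2+6+8+4+7+5+8+7+3+6+6+8+9+3+7+2+3+7+3+3+5+6+1 = 225

225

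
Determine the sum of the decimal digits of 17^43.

17^43 = 81152820641272625991922463475488672334362661535406513
Sum of its 53 digits: 224.

224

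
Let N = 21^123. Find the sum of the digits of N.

756

21^123 = 4295099728950736107579654533253643332357659793144855258817435330214576039132490155544117033036739891239946572169435430738522447585976087667052876460188980873571661
Sum of its 163 digits: 756.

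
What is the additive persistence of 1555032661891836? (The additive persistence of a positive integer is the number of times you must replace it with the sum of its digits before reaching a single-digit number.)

1555032661891836 → 69 → 15 → 6 (3 steps)

3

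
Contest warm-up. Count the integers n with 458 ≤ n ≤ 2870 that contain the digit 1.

The integers in [458, 2870] that contain the digit 1: 461, 471, 481, 491, 501, 510, …, 2851, 2861.
1348 qualify.

1348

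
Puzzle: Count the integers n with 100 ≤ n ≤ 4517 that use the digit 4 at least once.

The integers in [100, 4517] that use the digit 4 at least once: 104, 114, 124, 134, 140, 141, …, 4516, 4517.
1583 qualify.

1583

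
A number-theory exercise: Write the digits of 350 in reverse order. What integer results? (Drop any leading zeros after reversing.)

53

Reversing 350 gives 53.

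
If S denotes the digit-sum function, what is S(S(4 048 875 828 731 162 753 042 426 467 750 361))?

11

First digit sum: 146.
1+4+6 = 11.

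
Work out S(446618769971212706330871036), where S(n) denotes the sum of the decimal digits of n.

117

4+4+6+6+1+8+7+6+9+9+7+1+2+1+2+7+0+6+3+3+0+8+7+1+0+3+6 = 117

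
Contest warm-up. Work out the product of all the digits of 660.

0

6×6×0 = 0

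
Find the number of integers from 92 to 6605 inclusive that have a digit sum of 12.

363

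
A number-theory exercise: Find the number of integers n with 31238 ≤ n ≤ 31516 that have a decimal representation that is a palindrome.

3

The integers in [31238, 31516] that have a decimal representation that is a palindrome: 31313, 31413, 31513.
3 qualify.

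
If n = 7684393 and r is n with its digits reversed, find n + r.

11619260

Reverse of 7684393 is 3934867.
7684393 + 3934867 = 11619260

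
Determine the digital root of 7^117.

1

The digital root of n equals n mod 9 (or 9 when 9 | n), so we need 7^117 mod 9.
7^117 ≡ 1 (mod 9), so the digital root is 1.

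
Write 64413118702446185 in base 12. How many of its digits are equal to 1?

64413118702446185 in base 12 is 4220439B31157AB5.
The digit 1 appears 2 times.

2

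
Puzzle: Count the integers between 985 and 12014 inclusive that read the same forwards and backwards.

112

The integers in [985, 12014] that read the same forwards and backwards: 989, 999, 1001, 1111, 1221, 1331, …, 11811, 11911.
112 qualify.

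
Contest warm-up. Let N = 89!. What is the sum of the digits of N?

549

89! = 16507955160908461081216919262453619309839666236496541854913520707833171034378509739399912570787600662729080382999756800000000000000000000
Sum of its 137 digits: 549.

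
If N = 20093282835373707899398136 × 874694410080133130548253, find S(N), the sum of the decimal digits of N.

208

20093282835373707899398136 × 874694410080133130548253 = 17575482176260470217166364451646399230814406256408
Sum of its 50 digits: 208.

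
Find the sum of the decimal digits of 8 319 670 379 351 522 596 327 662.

8+3+1+9+6+7+0+3+7+9+3+5+1+5+2+2+5+9+6+3+2+7+6+6+2 = 117

117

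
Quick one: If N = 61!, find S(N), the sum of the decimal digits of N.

61! = 507580213877224798800856812176625227226004528988036003099405939480985600000000000000
Sum of its 84 digits: 315.

315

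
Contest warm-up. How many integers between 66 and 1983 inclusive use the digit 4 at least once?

The integers in [66, 1983] that use the digit 4 at least once: 74, 84, 94, 104, 114, 124, …, 1964, 1974.
524 qualify.

524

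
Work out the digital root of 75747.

3

7+5+7+4+7 = 30
3+0 = 3
(Equivalently, 75747 mod 9 = 3.)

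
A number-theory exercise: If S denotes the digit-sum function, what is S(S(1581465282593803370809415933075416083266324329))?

13

First digit sum: 193.
1+9+3 = 13.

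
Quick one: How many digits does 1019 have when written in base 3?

7

1019 in base 3 is 1101202, which has 7 digits.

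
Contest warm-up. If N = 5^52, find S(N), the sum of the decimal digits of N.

5^52 = 2220446049250313080847263336181640625
Sum of its 37 digits: 130.

130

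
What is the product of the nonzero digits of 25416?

2×5×4×1×6 = 240

240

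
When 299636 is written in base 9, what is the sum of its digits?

299636 in base 9 is 506018.
Digit sum: 5+0+6+0+1+8 = 20.

20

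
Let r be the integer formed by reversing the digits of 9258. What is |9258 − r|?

729

Reverse of 9258 is 8529.
|9258 − 8529| = 729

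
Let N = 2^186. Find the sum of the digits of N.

289

2^186 = 98079714615416886934934209737619787751599303819750539264
Sum of its 56 digits: 289.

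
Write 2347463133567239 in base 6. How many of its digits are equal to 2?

2347463133567239 in base 6 is 35040345402000510035.
The digit 2 appears 1 time.

1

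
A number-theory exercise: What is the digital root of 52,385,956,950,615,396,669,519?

6

5+2+3+8+5+9+5+6+9+5+0+6+1+5+3+9+6+6+6+9+5+1+9 = 123
1+2+3 = 6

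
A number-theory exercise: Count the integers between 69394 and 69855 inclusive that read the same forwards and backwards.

The integers in [69394, 69855] that read the same forwards and backwards: 69396, 69496, 69596, 69696, 69796.
5 qualify.

5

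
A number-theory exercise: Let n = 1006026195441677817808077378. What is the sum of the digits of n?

123

1+0+0+6+0+2+6+1+9+5+4+4+1+6+7+7+8+1+7+8+0+8+0+7+7+3+7+8 = 123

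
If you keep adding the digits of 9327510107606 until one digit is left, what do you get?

9+3+2+7+5+1+0+1+0+7+6+0+6 = 47
4+7 = 11
1+1 = 2
(Equivalently, 9327510107606 mod 9 = 2.)

2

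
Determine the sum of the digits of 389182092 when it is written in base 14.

389182092 in base 14 is 3998A2CC.
Digit sum: 3+9+9+8+10+2+12+12 = 65.

65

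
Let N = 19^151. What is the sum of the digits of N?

802

19^151 = 12353605938418008854620479769900388777940003795584514105288514340940113460963690793226426629221452312944554085990661282837486662264820108464118115018156037063238031190080425130760696243299273019
Sum of its 194 digits: 802.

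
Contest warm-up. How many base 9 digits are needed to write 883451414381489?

883451414381489 in base 9 is 4255033461402558, which has 16 digits.

16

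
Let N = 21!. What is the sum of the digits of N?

21! = 51090942171709440000
Sum of its 20 digits: 63.

63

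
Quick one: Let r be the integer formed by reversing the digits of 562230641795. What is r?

597146032265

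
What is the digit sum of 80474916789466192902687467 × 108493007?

160

80474916789466192902687467 × 108493007 = 8730965710563973192854621676043269
Sum of its 34 digits: 160.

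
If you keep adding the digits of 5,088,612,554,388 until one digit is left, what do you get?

5+0+8+8+6+1+2+5+5+4+3+8+8 = 63
6+3 = 9

9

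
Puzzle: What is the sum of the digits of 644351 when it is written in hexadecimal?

56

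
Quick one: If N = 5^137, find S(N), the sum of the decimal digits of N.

5^137 = 573971850987445072250359637315549647372395291392620860111695169081258427468128502368927001953125
Sum of its 96 digits: 425.

425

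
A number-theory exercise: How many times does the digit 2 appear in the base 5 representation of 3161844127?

3161844127 in base 5 is 22433413003002.
The digit 2 appears 3 times.

3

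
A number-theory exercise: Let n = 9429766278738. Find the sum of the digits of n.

78

9+4+2+9+7+6+6+2+7+8+7+3+8 = 78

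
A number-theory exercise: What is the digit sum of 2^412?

574

2^412 = 10576895500643977583230644928524336637254474927428499508554380724390492659780981533203027367035444557561459392400373732868096
Sum of its 125 digits: 574.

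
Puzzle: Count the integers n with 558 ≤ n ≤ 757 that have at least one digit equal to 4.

38

The integers in [558, 757] that have at least one digit equal to 4: 564, 574, 584, 594, 604, 614, …, 749, 754.
38 qualify.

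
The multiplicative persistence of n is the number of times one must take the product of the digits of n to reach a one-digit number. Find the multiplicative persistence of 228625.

2

228625 → 1920 → 0 (2 steps)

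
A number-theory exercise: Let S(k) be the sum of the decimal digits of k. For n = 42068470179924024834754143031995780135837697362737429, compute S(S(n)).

First digit sum: 242.
2+4+2 = 8.

8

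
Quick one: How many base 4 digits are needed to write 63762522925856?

63762522925856 in base 4 is 32133313132201312230200, which has 23 digits.

23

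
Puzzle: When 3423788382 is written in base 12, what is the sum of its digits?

47

3423788382 in base 12 is 7B6753026.
Digit sum: 7+11+6+7+5+3+0+2+6 = 47.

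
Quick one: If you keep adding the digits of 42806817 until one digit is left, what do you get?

4+2+8+0+6+8+1+7 = 36
3+6 = 9

9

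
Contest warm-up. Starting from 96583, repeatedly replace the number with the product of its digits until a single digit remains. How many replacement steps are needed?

2

96583 → 6480 → 0 (2 steps)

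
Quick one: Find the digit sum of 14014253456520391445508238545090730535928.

1+4+0+1+4+2+5+3+4+5+6+5+2+0+3+9+1+4+4+5+5+0+8+2+3+8+5+4+5+0+9+0+7+3+0+5+3+5+9+2+8 = 159

159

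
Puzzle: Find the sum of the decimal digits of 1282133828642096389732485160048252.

1+2+8+2+1+3+3+8+2+8+6+4+2+0+9+6+3+8+9+7+3+2+4+8+5+1+6+0+0+4+8+2+5+2 = 142

142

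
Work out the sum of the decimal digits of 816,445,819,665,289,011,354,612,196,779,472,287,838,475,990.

227

8+1+6+4+4+5+8+1+9+6+6+5+2+8+9+0+1+1+3+5+4+6+1+2+1+9+6+7+7+9+4+7+2+2+8+7+8+3+8+4+7+5+9+9+0 = 227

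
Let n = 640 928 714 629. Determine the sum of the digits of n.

58

6+4+0+9+2+8+7+1+4+6+2+9 = 58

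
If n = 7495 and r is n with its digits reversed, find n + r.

Reverse of 7495 is 5947.
7495 + 5947 = 13442

13442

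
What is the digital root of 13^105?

The digital root of n equals n mod 9 (or 9 when 9 | n), so we need 13^105 mod 9.
13^105 ≡ 1 (mod 9), so the digital root is 1.

1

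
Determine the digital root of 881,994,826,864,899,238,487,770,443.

8+8+1+9+9+4+8+2+6+8+6+4+8+9+9+2+3+8+4+8+7+7+7+0+4+4+3 = 156
1+5+6 = 12
1+2 = 3

3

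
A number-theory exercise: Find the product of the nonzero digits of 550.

5×5 = 25

25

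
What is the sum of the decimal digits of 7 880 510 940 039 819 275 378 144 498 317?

145

7+8+8+0+5+1+0+9+4+0+0+3+9+8+1+9+2+7+5+3+7+8+1+4+4+4+9+8+3+1+7 = 145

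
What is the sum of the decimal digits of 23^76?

23^76 = 30996705517935348019814272666230463378871837737203437728366860066624288818191312580054846857455409630561
Sum of its 104 digits: 472.

472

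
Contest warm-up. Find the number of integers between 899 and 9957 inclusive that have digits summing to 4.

The integers in [899, 9957] that have digits summing to 4: 1003, 1012, 1021, 1030, 1102, 1111, …, 3100, 4000.
20 qualify.

20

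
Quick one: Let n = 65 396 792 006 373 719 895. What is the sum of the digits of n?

6+5+3+9+6+7+9+2+0+0+6+3+7+3+7+1+9+8+9+5 = 105

105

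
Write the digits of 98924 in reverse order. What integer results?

42989

Reversing 98924 gives 42989.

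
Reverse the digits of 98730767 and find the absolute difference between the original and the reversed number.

22026978

Reverse of 98730767 is 76703789.
|98730767 − 76703789| = 22026978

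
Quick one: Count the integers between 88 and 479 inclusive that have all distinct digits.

282

The integers in [88, 479] that have all distinct digits: 89, 90, 91, 92, 93, 94, …, 478, 479.
282 qualify.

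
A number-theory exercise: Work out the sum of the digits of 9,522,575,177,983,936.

9+5+2+2+5+7+5+1+7+7+9+8+3+9+3+6 = 88

88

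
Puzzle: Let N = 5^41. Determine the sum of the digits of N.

5^41 = 45474735088646411895751953125
Sum of its 29 digits: 137.

137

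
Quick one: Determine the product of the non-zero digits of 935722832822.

5806080

9×3×5×7×2×2×8×3×2×8×2×2 = 5806080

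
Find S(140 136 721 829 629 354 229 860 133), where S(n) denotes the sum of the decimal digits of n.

107

1+4+0+1+3+6+7+2+1+8+2+9+6+2+9+3+5+4+2+2+9+8+6+0+1+3+3 = 107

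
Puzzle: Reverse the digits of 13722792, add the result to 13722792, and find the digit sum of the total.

30

Reversal of 13722792 is 29722731; 13722792 + 29722731 = 43445523.
Digit sum of 43445523: 4+3+4+4+5+5+2+3 = 30.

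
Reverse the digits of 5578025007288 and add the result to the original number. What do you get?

14405030216043

Reverse of 5578025007288 is 8827005208755.
5578025007288 + 8827005208755 = 14405030216043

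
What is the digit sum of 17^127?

755

17^127 = 1849324039132269838857813641362834929307348126285998933608458551352454843869502160366132449748787432695987077039664612181399115898708880371971190911115999473
Sum of its 157 digits: 755.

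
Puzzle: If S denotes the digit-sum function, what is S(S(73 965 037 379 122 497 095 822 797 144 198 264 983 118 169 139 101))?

First digit sum: 233.
2+3+3 = 8.

8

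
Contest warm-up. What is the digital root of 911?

9+1+1 = 11
1+1 = 2
(Equivalently, 911 mod 9 = 2.)

2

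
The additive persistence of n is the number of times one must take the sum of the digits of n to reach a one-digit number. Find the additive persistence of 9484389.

2

9484389 → 45 → 9 (2 steps)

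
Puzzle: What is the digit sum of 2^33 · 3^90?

243

2^33 · 3^90 = 74972636171232388257312751644178750237174189478903808
Sum of its 53 digits: 243.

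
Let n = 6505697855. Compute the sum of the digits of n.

6+5+0+5+6+9+7+8+5+5 = 56

56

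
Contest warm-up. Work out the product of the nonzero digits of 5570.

175

5×5×7 = 175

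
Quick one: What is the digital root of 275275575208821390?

6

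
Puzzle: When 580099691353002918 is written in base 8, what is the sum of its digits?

580099691353002918 in base 8 is 40147331420532151646.
Digit sum: 4+0+1+4+7+3+3+1+4+2+0+5+3+2+1+5+1+6+4+6 = 62.

62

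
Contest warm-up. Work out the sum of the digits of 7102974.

7+1+0+2+9+7+4 = 30

30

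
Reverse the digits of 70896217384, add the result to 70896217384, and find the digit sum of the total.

Reversal of 70896217384 is 48371269807; 70896217384 + 48371269807 = 119267487191.
Digit sum of 119267487191: 1+1+9+2+6+7+4+8+7+1+9+1 = 56.

56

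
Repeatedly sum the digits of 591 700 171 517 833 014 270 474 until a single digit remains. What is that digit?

6

5+9+1+7+0+0+1+7+1+5+1+7+8+3+3+0+1+4+2+7+0+4+7+4 = 87
8+7 = 15
1+5 = 6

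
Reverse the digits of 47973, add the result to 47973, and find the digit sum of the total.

33

Reversal of 47973 is 37974; 47973 + 37974 = 85947.
Digit sum of 85947: 8+5+9+4+7 = 33.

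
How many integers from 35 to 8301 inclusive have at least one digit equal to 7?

The integers in [35, 8301] that have at least one digit equal to 7: 37, 47, 57, 67, 70, 71, …, 8287, 8297.
2951 qualify.

2951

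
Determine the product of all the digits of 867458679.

20321280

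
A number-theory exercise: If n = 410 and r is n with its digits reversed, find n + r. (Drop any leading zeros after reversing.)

Reverse of 410 is 14.
410 + 14 = 424

424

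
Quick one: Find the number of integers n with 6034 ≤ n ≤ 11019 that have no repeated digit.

The integers in [6034, 11019] that have no repeated digit: 6034, 6035, 6037, 6038, 6039, 6041, …, 10986, 10987.
2336 qualify.

2336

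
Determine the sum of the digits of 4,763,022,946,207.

4+7+6+3+0+2+2+9+4+6+2+0+7 = 52

52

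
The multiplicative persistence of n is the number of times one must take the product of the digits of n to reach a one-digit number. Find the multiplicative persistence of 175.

3

175 → 35 → 15 → 5 (3 steps)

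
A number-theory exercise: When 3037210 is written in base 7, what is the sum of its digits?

3037210 in base 7 is 34546561.
Digit sum: 3+4+5+4+6+5+6+1 = 34.

34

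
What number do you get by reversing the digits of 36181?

18163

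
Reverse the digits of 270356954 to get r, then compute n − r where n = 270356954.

-189296118

Reverse of 270356954 is 459653072.
270356954 − 459653072 = -189296118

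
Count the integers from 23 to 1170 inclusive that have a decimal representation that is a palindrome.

99

The integers in [23, 1170] that have a decimal representation that is a palindrome: 33, 44, 55, 66, 77, 88, …, 1001, 1111.
99 qualify.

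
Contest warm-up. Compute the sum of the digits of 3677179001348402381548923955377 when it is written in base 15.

195

3677179001348402381548923955377 in base 15 is E868211E3B43C6EA647B1E0CBC.
Digit sum: 14+8+6+8+2+1+1+14+3+11+4+3+12+6+14+10+6+4+7+11+1+14+0+12+11+12 = 195.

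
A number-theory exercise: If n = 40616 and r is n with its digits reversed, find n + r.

102220

Reverse of 40616 is 61604.
40616 + 61604 = 102220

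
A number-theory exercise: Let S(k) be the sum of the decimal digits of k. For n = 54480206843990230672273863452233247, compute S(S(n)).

First digit sum: 143.
1+4+3 = 8.

8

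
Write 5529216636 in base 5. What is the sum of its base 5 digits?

5529216636 in base 5 is 42310434413021.
Digit sum: 4+2+3+1+0+4+3+4+4+1+3+0+2+1 = 32.

32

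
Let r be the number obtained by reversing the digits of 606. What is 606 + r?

Reverse of 606 is 606.
606 + 606 = 1212

1212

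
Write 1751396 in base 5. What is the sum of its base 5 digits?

16

1751396 in base 5 is 422021041.
Digit sum: 4+2+2+0+2+1+0+4+1 = 16.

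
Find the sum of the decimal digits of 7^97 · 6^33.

495

7^97 · 6^33 = 450299167490129510877645832159984296235766081528564677431204999847037280942382382967126826006926130793152512
Sum of its 108 digits: 495.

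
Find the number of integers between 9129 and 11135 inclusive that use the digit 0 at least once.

The integers in [9129, 11135] that use the digit 0 at least once: 9130, 9140, 9150, 9160, 9170, 9180, …, 11120, 11130.
1272 qualify.

1272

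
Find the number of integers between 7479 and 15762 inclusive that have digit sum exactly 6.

56

The integers in [7479, 15762] that have digit sum exactly 6: 10005, 10014, 10023, 10032, 10041, 10050, …, 14100, 15000.
56 qualify.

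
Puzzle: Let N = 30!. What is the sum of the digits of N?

117

30! = 265252859812191058636308480000000
Sum of its 33 digits: 117.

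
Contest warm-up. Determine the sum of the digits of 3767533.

3+7+6+7+5+3+3 = 34

34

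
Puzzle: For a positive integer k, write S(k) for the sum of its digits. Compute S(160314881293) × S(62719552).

1702

S(160314881293) = 1+6+0+3+1+4+8+8+1+2+9+3 = 46.
S(62719552) = 6+2+7+1+9+5+5+2 = 37.
46 · 37 = 1702.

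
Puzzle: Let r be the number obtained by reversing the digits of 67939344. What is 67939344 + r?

Reverse of 67939344 is 44393976.
67939344 + 44393976 = 112333320

112333320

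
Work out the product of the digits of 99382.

3888

9×9×3×8×2 = 3888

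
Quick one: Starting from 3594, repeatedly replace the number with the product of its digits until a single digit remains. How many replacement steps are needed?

2

3594 → 540 → 0 (2 steps)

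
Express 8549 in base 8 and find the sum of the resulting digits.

8549 in base 8 is 20545.
Digit sum: 2+0+5+4+5 = 16.

16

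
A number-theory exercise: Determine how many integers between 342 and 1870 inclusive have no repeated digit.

913

The integers in [342, 1870] that have no repeated digit: 342, 345, 346, 347, 348, 349, …, 1869, 1870.
913 qualify.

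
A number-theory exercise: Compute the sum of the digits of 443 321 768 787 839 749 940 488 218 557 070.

4+4+3+3+2+1+7+6+8+7+8+7+8+3+9+7+4+9+9+4+0+4+8+8+2+1+8+5+5+7+0+7+0 = 168

168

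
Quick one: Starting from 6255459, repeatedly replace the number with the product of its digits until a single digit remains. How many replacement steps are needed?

6255459 → 54000 → 0 (2 steps)

2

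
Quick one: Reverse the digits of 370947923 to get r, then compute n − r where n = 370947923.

41198850

Reverse of 370947923 is 329749073.
370947923 − 329749073 = 41198850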